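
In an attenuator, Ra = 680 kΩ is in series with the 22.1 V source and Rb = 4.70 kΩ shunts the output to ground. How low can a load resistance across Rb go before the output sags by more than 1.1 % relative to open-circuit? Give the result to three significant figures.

Output resistance R_th = Ra‖Rb = (680 × 4.70)/684.7 = 4.668 kΩ.
The fractional drop is R_th/(R_th + R_L); requiring this ≤ 0.0110 gives R_L ≥ R_th(1/0.0110 − 1) = 4.668 × 89.91 = 420 kΩ.

R_L(min) ≈ 420 kΩ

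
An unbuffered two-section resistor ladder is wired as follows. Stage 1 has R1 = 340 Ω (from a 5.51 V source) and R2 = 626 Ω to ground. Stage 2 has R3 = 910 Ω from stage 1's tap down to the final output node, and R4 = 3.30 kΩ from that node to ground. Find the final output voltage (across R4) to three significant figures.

V_out ≈ 2.66 V

Stage 2 presents R3+R4 = 4210 Ω as a load on stage 1's tap.
Stage 1's lower leg becomes R2‖(R3+R4) = 545.0 Ω, so V_mid = 5.51 × 545.0/885.0 = 3.393 V.
Stage 2 is itself unloaded: V_out = V_mid × R4/(R3+R4) = 3.393 × 3300/4210 = 2.66 V.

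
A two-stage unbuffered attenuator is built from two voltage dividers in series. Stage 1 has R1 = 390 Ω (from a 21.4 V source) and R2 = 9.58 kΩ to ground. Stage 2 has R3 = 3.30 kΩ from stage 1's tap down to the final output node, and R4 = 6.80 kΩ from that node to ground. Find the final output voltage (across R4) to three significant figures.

Stage 2 presents R3+R4 = 10100 Ω as a load on stage 1's tap.
Stage 1's lower leg becomes R2‖(R3+R4) = 4917 Ω, so V_mid = 21.4 × 4917/5307 = 19.83 V.
Stage 2 is itself unloaded: V_out = V_mid × R4/(R3+R4) = 19.83 × 6800/10100 = 13.3 V.

V_out ≈ 13.3 V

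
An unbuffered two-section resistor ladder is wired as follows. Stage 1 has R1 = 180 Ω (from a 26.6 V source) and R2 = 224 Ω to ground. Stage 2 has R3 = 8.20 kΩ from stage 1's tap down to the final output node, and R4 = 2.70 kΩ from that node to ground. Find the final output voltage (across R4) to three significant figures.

V_out ≈ 3.62 V

Stage 2 presents R3+R4 = 10900 Ω as a load on stage 1's tap.
Stage 1's lower leg becomes R2‖(R3+R4) = 219.5 Ω, so V_mid = 26.6 × 219.5/399.5 = 14.61 V.
Stage 2 is itself unloaded: V_out = V_mid × R4/(R3+R4) = 14.61 × 2700/10900 = 3.62 V.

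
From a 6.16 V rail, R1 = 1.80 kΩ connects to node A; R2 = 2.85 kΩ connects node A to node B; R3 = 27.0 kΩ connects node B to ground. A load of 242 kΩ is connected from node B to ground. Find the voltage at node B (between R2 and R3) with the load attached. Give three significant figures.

V ≈ 5.17 V

At node B, R3 is in parallel with the load: R3‖R_L = 24.29 kΩ.
Below node A the resistance is R2 + (R3‖R_L) = 27.14 kΩ, so V_A = 6.16 × 27.14/28.94 = 5.777 V.
Then V_B = V_A × (R3‖R_L)/(R2 + R3‖R_L) = 5.777 × 24.29/27.14 = 5.17 V.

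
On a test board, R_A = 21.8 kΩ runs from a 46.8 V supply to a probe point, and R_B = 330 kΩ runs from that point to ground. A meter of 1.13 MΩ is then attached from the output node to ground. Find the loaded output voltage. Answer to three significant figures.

V_out ≈ 43.1 V

The load sits in parallel with R_B: R_B‖R_L = (330 × 1130) / (330 + 1130) = 255.4 kΩ.
V_out = 46.8 × 255.4 / (21.8 + 255.4) = 46.8 × 255.4/277.2 = 43.1 V.
(Unloaded it would have been 43.9 V.)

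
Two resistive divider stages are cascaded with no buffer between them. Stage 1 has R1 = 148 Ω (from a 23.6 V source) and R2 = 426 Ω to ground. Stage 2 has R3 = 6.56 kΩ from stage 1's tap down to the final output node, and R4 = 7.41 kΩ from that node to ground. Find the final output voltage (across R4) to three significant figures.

Stage 2 presents R3+R4 = 13970 Ω as a load on stage 1's tap.
Stage 1's lower leg becomes R2‖(R3+R4) = 413.4 Ω, so V_mid = 23.6 × 413.4/561.4 = 17.38 V.
Stage 2 is itself unloaded: V_out = V_mid × R4/(R3+R4) = 17.38 × 7410/13970 = 9.22 V.

V_out ≈ 9.22 V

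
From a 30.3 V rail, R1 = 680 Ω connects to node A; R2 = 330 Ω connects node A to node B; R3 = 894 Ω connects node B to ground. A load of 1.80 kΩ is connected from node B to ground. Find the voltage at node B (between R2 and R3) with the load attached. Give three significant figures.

V ≈ 11.3 V

At node B, R3 is in parallel with the load: R3‖R_L = 597.3 Ω.
Below node A the resistance is R2 + (R3‖R_L) = 927.3 Ω, so V_A = 30.3 × 927.3/1607 = 17.48 V.
Then V_B = V_A × (R3‖R_L)/(R2 + R3‖R_L) = 17.48 × 597.3/927.3 = 11.3 V.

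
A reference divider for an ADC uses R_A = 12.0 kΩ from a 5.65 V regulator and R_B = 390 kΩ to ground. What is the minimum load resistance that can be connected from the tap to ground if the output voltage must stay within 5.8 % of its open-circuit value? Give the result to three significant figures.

R_L(min) ≈ 189 kΩ

Output resistance R_th = R_A‖R_B = (12.0 × 390)/402.0 = 11.64 kΩ.
The fractional drop is R_th/(R_th + R_L); requiring this ≤ 0.0580 gives R_L ≥ R_th(1/0.0580 − 1) = 11.64 × 16.24 = 189 kΩ.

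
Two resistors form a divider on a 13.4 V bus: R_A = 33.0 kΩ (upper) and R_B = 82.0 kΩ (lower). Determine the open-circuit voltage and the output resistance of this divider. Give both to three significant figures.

V_th is the open-circuit tap voltage: 13.4 × 82.0/(33.0 + 82.0) = 9.55 V.
With the supply zeroed, R_A and R_B appear in parallel from the tap: R_th = R_A‖R_B = (33.0 × 82.0)/115.0 = 23.5 kΩ.

V_th = 9.55 V, R_th = 23.5 kΩ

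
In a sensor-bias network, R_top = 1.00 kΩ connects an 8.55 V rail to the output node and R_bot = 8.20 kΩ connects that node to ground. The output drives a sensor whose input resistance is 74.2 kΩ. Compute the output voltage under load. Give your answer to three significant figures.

V_out ≈ 7.53 V

The load sits in parallel with R_bot: R_bot‖R_L = (8.20 × 74.2) / (8.20 + 74.2) = 7.384 kΩ.
V_out = 8.55 × 7.384 / (1.00 + 7.384) = 8.55 × 7.384/8.384 = 7.53 V.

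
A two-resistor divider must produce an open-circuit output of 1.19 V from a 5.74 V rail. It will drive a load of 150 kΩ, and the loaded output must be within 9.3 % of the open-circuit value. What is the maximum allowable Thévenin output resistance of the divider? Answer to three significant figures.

Loading drop = R_th/(R_th + R_L) ≤ 0.0930, so R_th ≤ R_L · ε/(1−ε) = 150 kΩ × 0.0930/0.9070 = 15.4 kΩ.
(Any R1, R2 with R2/(R1+R2) = 0.207 and R1‖R2 ≤ 15.4 kΩ will meet the spec.)

R_th ≤ 15.4 kΩ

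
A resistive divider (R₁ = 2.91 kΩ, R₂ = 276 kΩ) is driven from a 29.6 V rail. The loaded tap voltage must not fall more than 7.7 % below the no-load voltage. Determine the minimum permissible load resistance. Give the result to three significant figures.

Output resistance R_th = R₁‖R₂ = (2.91 × 276)/278.9 = 2.880 kΩ.
The fractional drop is R_th/(R_th + R_L); requiring this ≤ 0.0770 gives R_L ≥ R_th(1/0.0770 − 1) = 2.880 × 11.99 = 34.5 kΩ.

R_L(min) ≈ 34.5 kΩ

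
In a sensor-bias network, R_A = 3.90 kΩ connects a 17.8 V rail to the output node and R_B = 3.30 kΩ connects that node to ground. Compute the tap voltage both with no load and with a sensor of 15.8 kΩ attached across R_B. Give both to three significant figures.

Open-circuit: V = 17.8 × 3.30/(3.90 + 3.30) = 8.16 V.
With the load, R_B becomes R_B‖R_L = 2.730 kΩ, so V = 17.8 × 2.730/6.630 = 7.33 V.

Unloaded: 8.16 V; loaded: 7.33 V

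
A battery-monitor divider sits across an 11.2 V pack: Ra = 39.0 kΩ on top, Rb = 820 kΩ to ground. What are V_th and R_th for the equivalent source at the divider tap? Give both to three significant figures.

V_th = 10.7 V, R_th = 37.2 kΩ

V_th is the open-circuit tap voltage: 11.2 × 820/(39.0 + 820) = 10.7 V.
With the supply zeroed, Ra and Rb appear in parallel from the tap: R_th = Ra‖Rb = (39.0 × 820)/859.0 = 37.2 kΩ.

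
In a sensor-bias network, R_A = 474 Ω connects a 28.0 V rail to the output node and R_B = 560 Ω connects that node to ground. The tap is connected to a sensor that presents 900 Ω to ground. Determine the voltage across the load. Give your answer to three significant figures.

The load sits in parallel with R_B: R_B‖R_L = (560 × 900) / (560 + 900) = 345.2 Ω.
V_out = 28.0 × 345.2 / (474 + 345.2) = 28.0 × 345.2/819.2 = 11.8 V.

V_out ≈ 11.8 V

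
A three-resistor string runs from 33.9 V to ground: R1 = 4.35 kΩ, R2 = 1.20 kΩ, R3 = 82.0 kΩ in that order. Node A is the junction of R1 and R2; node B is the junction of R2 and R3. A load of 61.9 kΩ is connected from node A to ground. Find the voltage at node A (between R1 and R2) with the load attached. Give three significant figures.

V ≈ 30.2 V

Below node A the series string R2+R3 = 83.20 kΩ sits in parallel with the 61.9 kΩ load: 35.49 kΩ.
V_A = 33.9 × 35.49/(4.35 + 35.49) = 30.2 V.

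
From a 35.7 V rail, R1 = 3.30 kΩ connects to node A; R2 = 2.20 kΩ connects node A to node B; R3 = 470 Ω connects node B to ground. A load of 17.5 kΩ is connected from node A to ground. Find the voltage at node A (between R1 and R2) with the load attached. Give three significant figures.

V ≈ 14.7 V

Below node A the series string R2+R3 = 2670 Ω sits in parallel with the 17500 Ω load: 2317 Ω.
V_A = 35.7 × 2317/(3300 + 2317) = 14.7 V.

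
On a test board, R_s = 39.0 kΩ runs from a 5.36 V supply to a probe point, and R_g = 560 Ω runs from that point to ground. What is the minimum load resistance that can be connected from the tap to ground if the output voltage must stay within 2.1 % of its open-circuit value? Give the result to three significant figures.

Output resistance R_th = R_s‖R_g = (39000 × 560)/39560 = 552.1 Ω.
The fractional drop is R_th/(R_th + R_L); requiring this ≤ 0.0210 gives R_L ≥ R_th(1/0.0210 − 1) = 552.1 × 46.62 = 25.7 kΩ.

R_L(min) ≈ 25.7 kΩ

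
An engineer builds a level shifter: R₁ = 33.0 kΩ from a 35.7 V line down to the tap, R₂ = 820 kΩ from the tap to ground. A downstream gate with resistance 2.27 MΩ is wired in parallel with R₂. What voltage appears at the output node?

V_out ≈ 33.8 V

The load sits in parallel with R₂: R₂‖R_L = (820 × 2270) / (820 + 2270) = 602.4 kΩ.
V_out = 35.7 × 602.4 / (33.0 + 602.4) = 35.7 × 602.4/635.4 = 33.8 V.
(Unloaded it would have been 34.3 V.)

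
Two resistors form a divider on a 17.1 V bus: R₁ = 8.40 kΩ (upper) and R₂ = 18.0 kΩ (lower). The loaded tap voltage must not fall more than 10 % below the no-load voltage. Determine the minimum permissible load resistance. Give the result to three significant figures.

Output resistance R_th = R₁‖R₂ = (8.40 × 18.0)/26.40 = 5.727 kΩ.
The fractional drop is R_th/(R_th + R_L); requiring this ≤ 0.100 gives R_L ≥ R_th(1/0.100 − 1) = 5.727 × 9.000 = 51.5 kΩ.

R_L(min) ≈ 51.5 kΩ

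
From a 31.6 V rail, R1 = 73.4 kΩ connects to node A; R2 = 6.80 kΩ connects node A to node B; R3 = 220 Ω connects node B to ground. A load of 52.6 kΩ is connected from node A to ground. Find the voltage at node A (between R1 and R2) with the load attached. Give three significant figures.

Below node A the series string R2+R3 = 7020 Ω sits in parallel with the 52600 Ω load: 6193 Ω.
V_A = 31.6 × 6193/(73400 + 6193) = 2.46 V.

V ≈ 2.46 V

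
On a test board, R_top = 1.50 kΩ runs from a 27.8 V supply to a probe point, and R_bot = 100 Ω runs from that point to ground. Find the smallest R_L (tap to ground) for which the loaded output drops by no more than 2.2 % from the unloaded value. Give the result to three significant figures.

Output resistance R_th = R_top‖R_bot = (1500 × 100)/1600 = 93.75 Ω.
The fractional drop is R_th/(R_th + R_L); requiring this ≤ 0.0220 gives R_L ≥ R_th(1/0.0220 − 1) = 93.75 × 44.45 = 4.17 kΩ.

R_L(min) ≈ 4.17 kΩ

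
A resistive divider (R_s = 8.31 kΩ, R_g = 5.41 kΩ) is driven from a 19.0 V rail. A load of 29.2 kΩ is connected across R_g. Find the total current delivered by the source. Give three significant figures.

I ≈ 1.48 mA

R_g‖R_L = 4.564 kΩ, so the source sees R_s + R_g‖R_L = 12.87 kΩ.
I = 19.0 V / 12.87 kΩ = 1.48 mA.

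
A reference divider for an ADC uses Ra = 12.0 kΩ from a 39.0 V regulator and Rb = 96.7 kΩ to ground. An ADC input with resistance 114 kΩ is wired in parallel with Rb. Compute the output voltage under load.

The load sits in parallel with Rb: Rb‖R_L = (96.7 × 114) / (96.7 + 114) = 52.32 kΩ.
V_out = 39.0 × 52.32 / (12.0 + 52.32) = 39.0 × 52.32/64.32 = 31.7 V.

V_out ≈ 31.7 V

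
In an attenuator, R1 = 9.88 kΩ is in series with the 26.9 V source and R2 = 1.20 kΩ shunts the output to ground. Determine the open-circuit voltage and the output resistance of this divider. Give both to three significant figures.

V_th is the open-circuit tap voltage: 26.9 × 1.20/(9.88 + 1.20) = 2.91 V.
With the supply zeroed, R1 and R2 appear in parallel from the tap: R_th = R1‖R2 = (9.88 × 1.20)/11.08 = 1.07 kΩ.

V_th = 2.91 V, R_th = 1.07 kΩ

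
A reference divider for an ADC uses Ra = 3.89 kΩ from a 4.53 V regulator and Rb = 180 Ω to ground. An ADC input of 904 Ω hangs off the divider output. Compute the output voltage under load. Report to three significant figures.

V_out ≈ 0.168 V

The load sits in parallel with Rb: Rb‖R_L = (180 × 904) / (180 + 904) = 150.1 Ω.
V_out = 4.53 × 150.1 / (3890 + 150.1) = 4.53 × 150.1/4040 = 0.168 V.
(Unloaded it would have been 0.200 V.)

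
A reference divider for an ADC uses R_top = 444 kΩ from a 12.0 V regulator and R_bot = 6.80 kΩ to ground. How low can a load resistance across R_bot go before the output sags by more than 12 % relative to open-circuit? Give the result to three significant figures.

R_L(min) ≈ 49.1 kΩ

Output resistance R_th = R_top‖R_bot = (444 × 6.80)/450.8 = 6.697 kΩ.
The fractional drop is R_th/(R_th + R_L); requiring this ≤ 0.120 gives R_L ≥ R_th(1/0.120 − 1) = 6.697 × 7.333 = 49.1 kΩ.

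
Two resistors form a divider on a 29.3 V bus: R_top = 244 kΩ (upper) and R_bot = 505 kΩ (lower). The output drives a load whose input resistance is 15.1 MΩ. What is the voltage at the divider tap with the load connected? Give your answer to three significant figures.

The load sits in parallel with R_bot: R_bot‖R_L = (505 × 15100) / (505 + 15100) = 488.7 kΩ.
V_out = 29.3 × 488.7 / (244 + 488.7) = 29.3 × 488.7/732.7 = 19.5 V.

V_out ≈ 19.5 V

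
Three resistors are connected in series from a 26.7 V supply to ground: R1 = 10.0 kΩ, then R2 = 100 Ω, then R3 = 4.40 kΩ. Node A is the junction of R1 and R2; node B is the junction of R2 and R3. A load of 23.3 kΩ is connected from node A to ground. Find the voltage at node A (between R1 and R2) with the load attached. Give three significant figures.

V ≈ 7.31 V

Below node A the series string R2+R3 = 4500 Ω sits in parallel with the 23300 Ω load: 3772 Ω.
V_A = 26.7 × 3772/(10000 + 3772) = 7.31 V.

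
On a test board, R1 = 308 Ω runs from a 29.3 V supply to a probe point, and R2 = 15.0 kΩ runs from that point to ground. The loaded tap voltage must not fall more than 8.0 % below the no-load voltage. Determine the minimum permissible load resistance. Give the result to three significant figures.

Output resistance R_th = R1‖R2 = (308 × 15000)/15310 = 301.8 Ω.
The fractional drop is R_th/(R_th + R_L); requiring this ≤ 0.0800 gives R_L ≥ R_th(1/0.0800 − 1) = 301.8 × 11.50 = 3.47 kΩ.

R_L(min) ≈ 3.47 kΩ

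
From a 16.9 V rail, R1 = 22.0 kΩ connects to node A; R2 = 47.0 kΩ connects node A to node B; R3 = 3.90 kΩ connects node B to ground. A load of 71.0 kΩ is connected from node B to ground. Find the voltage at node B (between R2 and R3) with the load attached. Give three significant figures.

At node B, R3 is in parallel with the load: R3‖R_L = 3.697 kΩ.
Below node A the resistance is R2 + (R3‖R_L) = 50.70 kΩ, so V_A = 16.9 × 50.70/72.70 = 11.79 V.
Then V_B = V_A × (R3‖R_L)/(R2 + R3‖R_L) = 11.79 × 3.697/50.70 = 0.859 V.

V ≈ 0.859 V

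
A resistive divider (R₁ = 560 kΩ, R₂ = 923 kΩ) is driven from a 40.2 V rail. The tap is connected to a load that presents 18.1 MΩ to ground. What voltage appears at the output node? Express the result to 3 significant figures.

The load sits in parallel with R₂: R₂‖R_L = (923 × 18100) / (923 + 18100) = 878.2 kΩ.
V_out = 40.2 × 878.2 / (560 + 878.2) = 40.2 × 878.2/1438 = 24.5 V.

V_out ≈ 24.5 V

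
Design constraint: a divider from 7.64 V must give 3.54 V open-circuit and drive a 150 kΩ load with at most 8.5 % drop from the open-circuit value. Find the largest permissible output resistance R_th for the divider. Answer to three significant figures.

Loading drop = R_th/(R_th + R_L) ≤ 0.0850, so R_th ≤ R_L · ε/(1−ε) = 150 kΩ × 0.0850/0.9150 = 13.9 kΩ.

R_th ≤ 13.9 kΩ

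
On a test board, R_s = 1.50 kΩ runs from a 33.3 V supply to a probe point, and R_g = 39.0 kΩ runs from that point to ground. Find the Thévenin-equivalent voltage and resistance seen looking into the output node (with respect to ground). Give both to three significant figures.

V_th = 32.1 V, R_th = 1.44 kΩ

V_th is the open-circuit tap voltage: 33.3 × 39.0/(1.50 + 39.0) = 32.1 V.
With the supply zeroed, R_s and R_g appear in parallel from the tap: R_th = R_s‖R_g = (1.50 × 39.0)/40.50 = 1.44 kΩ.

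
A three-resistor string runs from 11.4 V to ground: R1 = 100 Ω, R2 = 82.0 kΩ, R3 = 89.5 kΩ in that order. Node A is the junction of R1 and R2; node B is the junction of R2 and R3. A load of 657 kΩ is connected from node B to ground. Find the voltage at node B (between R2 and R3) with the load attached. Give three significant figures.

At node B, R3 is in parallel with the load: R3‖R_L = 78770 Ω.
Below node A the resistance is R2 + (R3‖R_L) = 160800 Ω, so V_A = 11.4 × 160800/160900 = 11.39 V.
Then V_B = V_A × (R3‖R_L)/(R2 + R3‖R_L) = 11.39 × 78770/160800 = 5.58 V.

V ≈ 5.58 V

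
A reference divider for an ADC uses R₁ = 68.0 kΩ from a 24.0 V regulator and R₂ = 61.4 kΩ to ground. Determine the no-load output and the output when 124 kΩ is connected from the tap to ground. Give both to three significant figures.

Unloaded: 11.4 V; loaded: 9.04 V

Open-circuit: V = 24.0 × 61.4/(68.0 + 61.4) = 11.4 V.
With the load, R₂ becomes R₂‖R_L = 41.07 kΩ, so V = 24.0 × 41.07/109.1 = 9.04 V.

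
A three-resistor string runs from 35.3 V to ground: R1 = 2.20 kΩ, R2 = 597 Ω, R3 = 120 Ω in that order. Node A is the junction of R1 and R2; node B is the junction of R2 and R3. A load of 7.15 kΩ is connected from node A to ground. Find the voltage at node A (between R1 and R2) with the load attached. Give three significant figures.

Below node A the series string R2+R3 = 717.0 Ω sits in parallel with the 7150 Ω load: 651.7 Ω.
V_A = 35.3 × 651.7/(2200 + 651.7) = 8.07 V.

V ≈ 8.07 V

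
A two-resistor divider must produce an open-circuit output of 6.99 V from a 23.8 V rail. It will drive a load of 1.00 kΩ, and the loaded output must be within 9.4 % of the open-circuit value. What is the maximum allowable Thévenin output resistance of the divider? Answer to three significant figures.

Loading drop = R_th/(R_th + R_L) ≤ 0.0940, so R_th ≤ R_L · ε/(1−ε) = 1.00 kΩ × 0.0940/0.9060 = 104 Ω.

R_th ≤ 104 Ω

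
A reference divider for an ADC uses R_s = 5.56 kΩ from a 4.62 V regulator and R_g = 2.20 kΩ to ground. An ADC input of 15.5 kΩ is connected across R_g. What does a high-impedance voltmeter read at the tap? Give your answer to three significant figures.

The load sits in parallel with R_g: R_g‖R_L = (2.20 × 15.5) / (2.20 + 15.5) = 1.927 kΩ.
V_out = 4.62 × 1.927 / (5.56 + 1.927) = 4.62 × 1.927/7.487 = 1.19 V.

V_out ≈ 1.19 V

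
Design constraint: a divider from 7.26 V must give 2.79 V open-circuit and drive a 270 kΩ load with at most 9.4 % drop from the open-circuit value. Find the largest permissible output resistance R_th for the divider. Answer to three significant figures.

R_th ≤ 28.0 kΩ

Loading drop = R_th/(R_th + R_L) ≤ 0.0940, so R_th ≤ R_L · ε/(1−ε) = 270 kΩ × 0.0940/0.9060 = 28.0 kΩ.
(Any R1, R2 with R2/(R1+R2) = 0.384 and R1‖R2 ≤ 28.0 kΩ will meet the spec.)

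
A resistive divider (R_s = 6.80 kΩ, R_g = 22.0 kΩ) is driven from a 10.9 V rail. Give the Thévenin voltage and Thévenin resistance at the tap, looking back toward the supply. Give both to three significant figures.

V_th = 8.33 V, R_th = 5.19 kΩ

V_th is the open-circuit tap voltage: 10.9 × 22.0/(6.80 + 22.0) = 8.33 V.
With the supply zeroed, R_s and R_g appear in parallel from the tap: R_th = R_s‖R_g = (6.80 × 22.0)/28.80 = 5.19 kΩ.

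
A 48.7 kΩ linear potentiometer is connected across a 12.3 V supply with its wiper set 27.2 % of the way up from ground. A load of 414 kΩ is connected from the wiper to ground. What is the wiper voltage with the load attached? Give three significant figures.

The wiper splits the pot into (1−α)R = 35.45 kΩ above and αR = 13.25 kΩ below.
Lower section ‖ load = 12.84 kΩ.
V_wiper = 12.3 × 12.84/(35.45 + 12.84) = 3.27 V.

V ≈ 3.27 V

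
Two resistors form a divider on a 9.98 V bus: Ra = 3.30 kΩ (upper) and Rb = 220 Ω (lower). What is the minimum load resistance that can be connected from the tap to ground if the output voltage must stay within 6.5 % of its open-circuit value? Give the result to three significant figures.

Output resistance R_th = Ra‖Rb = (3300 × 220)/3520 = 206.2 Ω.
The fractional drop is R_th/(R_th + R_L); requiring this ≤ 0.0650 gives R_L ≥ R_th(1/0.0650 − 1) = 206.2 × 14.38 = 2.97 kΩ.

R_L(min) ≈ 2.97 kΩ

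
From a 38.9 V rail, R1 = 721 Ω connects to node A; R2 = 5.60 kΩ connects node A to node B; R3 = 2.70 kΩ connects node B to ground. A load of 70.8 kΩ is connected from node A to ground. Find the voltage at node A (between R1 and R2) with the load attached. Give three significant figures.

Below node A the series string R2+R3 = 8300 Ω sits in parallel with the 70800 Ω load: 7429 Ω.
V_A = 38.9 × 7429/(721 + 7429) = 35.5 V.

V ≈ 35.5 V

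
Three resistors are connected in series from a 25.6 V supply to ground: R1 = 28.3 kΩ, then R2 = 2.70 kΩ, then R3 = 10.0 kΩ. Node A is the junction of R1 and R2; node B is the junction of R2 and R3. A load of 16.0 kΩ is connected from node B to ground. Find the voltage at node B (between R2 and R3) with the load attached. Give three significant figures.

At node B, R3 is in parallel with the load: R3‖R_L = 6.154 kΩ.
Below node A the resistance is R2 + (R3‖R_L) = 8.854 kΩ, so V_A = 25.6 × 8.854/37.15 = 6.101 V.
Then V_B = V_A × (R3‖R_L)/(R2 + R3‖R_L) = 6.101 × 6.154/8.854 = 4.24 V.

V ≈ 4.24 V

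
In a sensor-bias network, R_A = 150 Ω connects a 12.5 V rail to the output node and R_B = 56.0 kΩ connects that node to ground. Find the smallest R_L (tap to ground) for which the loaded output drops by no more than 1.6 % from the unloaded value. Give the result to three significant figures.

R_L(min) ≈ 9.20 kΩ

Output resistance R_th = R_A‖R_B = (150 × 56000)/56150 = 149.6 Ω.
The fractional drop is R_th/(R_th + R_L); requiring this ≤ 0.0160 gives R_L ≥ R_th(1/0.0160 − 1) = 149.6 × 61.50 = 9.20 kΩ.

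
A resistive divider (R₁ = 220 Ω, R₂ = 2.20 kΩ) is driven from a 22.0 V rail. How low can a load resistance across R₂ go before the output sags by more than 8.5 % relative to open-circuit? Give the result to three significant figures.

Output resistance R_th = R₁‖R₂ = (220 × 2200)/2420 = 200.0 Ω.
The fractional drop is R_th/(R_th + R_L); requiring this ≤ 0.0850 gives R_L ≥ R_th(1/0.0850 − 1) = 200.0 × 10.76 = 2.15 kΩ.

R_L(min) ≈ 2.15 kΩ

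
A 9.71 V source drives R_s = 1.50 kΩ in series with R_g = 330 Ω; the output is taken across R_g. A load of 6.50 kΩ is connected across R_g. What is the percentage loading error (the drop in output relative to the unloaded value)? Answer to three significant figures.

4.00 %

The divider's output (Thévenin) resistance is R_s‖R_g = 270.5 Ω.
Fractional drop under load = R_th/(R_th + R_L) = 270.5 / (270.5 + 6500) = 0.03995.
So the output falls by 4.00 %.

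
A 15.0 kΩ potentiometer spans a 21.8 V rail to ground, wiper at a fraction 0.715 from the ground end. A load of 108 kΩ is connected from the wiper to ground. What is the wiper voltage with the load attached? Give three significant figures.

The wiper splits the pot into (1−α)R = 4.275 kΩ above and αR = 10.72 kΩ below.
Lower section ‖ load = 9.756 kΩ.
V_wiper = 21.8 × 9.756/(4.275 + 9.756) = 15.2 V.

V ≈ 15.2 V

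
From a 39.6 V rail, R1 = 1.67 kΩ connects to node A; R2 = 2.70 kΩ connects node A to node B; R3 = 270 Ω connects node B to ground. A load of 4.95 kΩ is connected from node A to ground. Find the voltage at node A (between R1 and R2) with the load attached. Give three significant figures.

V ≈ 20.8 V

Below node A the series string R2+R3 = 2970 Ω sits in parallel with the 4950 Ω load: 1856 Ω.
V_A = 39.6 × 1856/(1670 + 1856) = 20.8 V.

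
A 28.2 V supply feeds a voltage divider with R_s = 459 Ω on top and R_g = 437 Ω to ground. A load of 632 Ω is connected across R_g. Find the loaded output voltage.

The load sits in parallel with R_g: R_g‖R_L = (437 × 632) / (437 + 632) = 258.4 Ω.
V_out = 28.2 × 258.4 / (459 + 258.4) = 28.2 × 258.4/717.4 = 10.2 V.

V_out ≈ 10.2 V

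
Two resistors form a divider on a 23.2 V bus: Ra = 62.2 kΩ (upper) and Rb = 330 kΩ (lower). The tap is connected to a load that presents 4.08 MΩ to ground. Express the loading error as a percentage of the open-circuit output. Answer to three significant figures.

1.27 %

The divider's output (Thévenin) resistance is Ra‖Rb = 52.34 kΩ.
Fractional drop under load = R_th/(R_th + R_L) = 52.34 / (52.34 + 4080) = 0.01266.
So the output falls by 1.27 %.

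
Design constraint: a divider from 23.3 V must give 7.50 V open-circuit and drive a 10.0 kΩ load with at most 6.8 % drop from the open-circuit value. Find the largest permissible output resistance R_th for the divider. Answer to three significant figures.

R_th ≤ 730 Ω

Loading drop = R_th/(R_th + R_L) ≤ 0.0680, so R_th ≤ R_L · ε/(1−ε) = 10.0 kΩ × 0.0680/0.9320 = 730 Ω.
(Any R1, R2 with R2/(R1+R2) = 0.322 and R1‖R2 ≤ 730 Ω will meet the spec.)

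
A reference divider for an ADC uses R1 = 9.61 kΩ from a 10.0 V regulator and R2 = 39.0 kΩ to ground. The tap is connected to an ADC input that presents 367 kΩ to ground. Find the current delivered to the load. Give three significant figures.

I_L ≈ 0.0214 mA

R2‖R_L = 35.25 kΩ; V_out = 10.0 × 35.25/44.86 = 7.858 V.
I_L = V_out / R_L = 7.858 / 367 kΩ = 0.0214 mA.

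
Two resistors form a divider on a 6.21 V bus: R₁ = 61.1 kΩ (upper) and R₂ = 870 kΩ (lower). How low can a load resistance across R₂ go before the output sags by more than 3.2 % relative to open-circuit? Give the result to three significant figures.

R_L(min) ≈ 1.73 MΩ

Output resistance R_th = R₁‖R₂ = (61.1 × 870)/931.1 = 57.09 kΩ.
The fractional drop is R_th/(R_th + R_L); requiring this ≤ 0.0320 gives R_L ≥ R_th(1/0.0320 − 1) = 57.09 × 30.25 = 1.73 MΩ.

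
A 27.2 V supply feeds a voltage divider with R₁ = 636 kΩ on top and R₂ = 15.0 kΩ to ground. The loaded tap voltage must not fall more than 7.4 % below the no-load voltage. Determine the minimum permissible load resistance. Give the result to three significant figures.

Output resistance R_th = R₁‖R₂ = (636 × 15.0)/651.0 = 14.65 kΩ.
The fractional drop is R_th/(R_th + R_L); requiring this ≤ 0.0740 gives R_L ≥ R_th(1/0.0740 − 1) = 14.65 × 12.51 = 183 kΩ.

R_L(min) ≈ 183 kΩ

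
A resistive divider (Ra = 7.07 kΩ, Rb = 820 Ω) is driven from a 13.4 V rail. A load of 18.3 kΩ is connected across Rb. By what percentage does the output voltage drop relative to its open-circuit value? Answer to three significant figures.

3.86 %

The divider's output (Thévenin) resistance is Ra‖Rb = 734.8 Ω.
Fractional drop under load = R_th/(R_th + R_L) = 734.8 / (734.8 + 18300) = 0.03860.
So the output falls by 3.86 %.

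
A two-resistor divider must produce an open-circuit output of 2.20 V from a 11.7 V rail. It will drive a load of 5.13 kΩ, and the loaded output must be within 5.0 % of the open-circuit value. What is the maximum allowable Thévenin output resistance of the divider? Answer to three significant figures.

R_th ≤ 270 Ω

Loading drop = R_th/(R_th + R_L) ≤ 0.0500, so R_th ≤ R_L · ε/(1−ε) = 5.13 kΩ × 0.0500/0.9500 = 270 Ω.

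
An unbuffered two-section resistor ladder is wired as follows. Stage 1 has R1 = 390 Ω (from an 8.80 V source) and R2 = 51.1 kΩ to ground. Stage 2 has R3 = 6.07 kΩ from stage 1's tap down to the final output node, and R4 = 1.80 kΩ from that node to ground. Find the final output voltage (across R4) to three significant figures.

Stage 2 presents R3+R4 = 7870 Ω as a load on stage 1's tap.
Stage 1's lower leg becomes R2‖(R3+R4) = 6820 Ω, so V_mid = 8.80 × 6820/7210 = 8.324 V.
Stage 2 is itself unloaded: V_out = V_mid × R4/(R3+R4) = 8.324 × 1800/7870 = 1.90 V.

V_out ≈ 1.90 V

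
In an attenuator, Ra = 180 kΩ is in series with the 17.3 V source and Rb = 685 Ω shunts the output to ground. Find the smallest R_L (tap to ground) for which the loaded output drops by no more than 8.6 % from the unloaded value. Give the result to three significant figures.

Output resistance R_th = Ra‖Rb = (180000 × 685)/180700 = 682.4 Ω.
The fractional drop is R_th/(R_th + R_L); requiring this ≤ 0.0860 gives R_L ≥ R_th(1/0.0860 − 1) = 682.4 × 10.63 = 7.25 kΩ.

R_L(min) ≈ 7.25 kΩ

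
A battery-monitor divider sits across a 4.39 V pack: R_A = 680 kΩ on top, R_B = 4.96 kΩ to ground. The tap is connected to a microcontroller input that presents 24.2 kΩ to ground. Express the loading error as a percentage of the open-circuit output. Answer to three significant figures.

The divider's output (Thévenin) resistance is R_A‖R_B = 4.924 kΩ.
Fractional drop under load = R_th/(R_th + R_L) = 4.924 / (4.924 + 24.2) = 0.1691.
So the output falls by 16.9 %.

16.9 %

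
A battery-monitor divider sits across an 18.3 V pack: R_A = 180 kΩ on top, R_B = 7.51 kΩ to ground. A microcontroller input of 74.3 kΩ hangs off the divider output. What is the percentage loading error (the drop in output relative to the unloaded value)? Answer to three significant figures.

8.84 %

Unloaded V = 18.3 × 7.51/187.5 = 0.73294 V.
Loaded: R_B‖R_L = 6.821 kΩ, giving V = 18.3 × 6.821/186.8 = 0.66811 V.
Drop = (0.73294 − 0.66811) / 0.73294 = 8.84 %.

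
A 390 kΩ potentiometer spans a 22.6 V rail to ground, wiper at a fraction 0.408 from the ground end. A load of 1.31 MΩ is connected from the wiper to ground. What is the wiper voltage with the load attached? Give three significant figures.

V ≈ 8.60 V

The wiper splits the pot into (1−α)R = 230.9 kΩ above and αR = 159.1 kΩ below.
Lower section ‖ load = 141.9 kΩ.
V_wiper = 22.6 × 141.9/(230.9 + 141.9) = 8.60 V.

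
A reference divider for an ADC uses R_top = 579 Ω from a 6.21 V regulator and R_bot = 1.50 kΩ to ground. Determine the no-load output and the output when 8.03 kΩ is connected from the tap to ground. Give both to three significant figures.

Unloaded: 4.48 V; loaded: 4.26 V

Open-circuit: V = 6.21 × 1500/(579 + 1500) = 4.48 V.
With the load, R_bot becomes R_bot‖R_L = 1264 Ω, so V = 6.21 × 1264/1843 = 4.26 V.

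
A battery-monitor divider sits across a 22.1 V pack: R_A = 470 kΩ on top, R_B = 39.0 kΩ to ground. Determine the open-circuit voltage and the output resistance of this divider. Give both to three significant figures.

V_th is the open-circuit tap voltage: 22.1 × 39.0/(470 + 39.0) = 1.69 V.
With the supply zeroed, R_A and R_B appear in parallel from the tap: R_th = R_A‖R_B = (470 × 39.0)/509.0 = 36.0 kΩ.

V_th = 1.69 V, R_th = 36.0 kΩ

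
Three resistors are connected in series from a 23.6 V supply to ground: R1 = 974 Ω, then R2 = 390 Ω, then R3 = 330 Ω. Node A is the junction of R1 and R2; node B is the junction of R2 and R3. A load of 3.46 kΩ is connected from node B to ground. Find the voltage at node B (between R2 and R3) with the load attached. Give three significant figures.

At node B, R3 is in parallel with the load: R3‖R_L = 301.3 Ω.
Below node A the resistance is R2 + (R3‖R_L) = 691.3 Ω, so V_A = 23.6 × 691.3/1665 = 9.797 V.
Then V_B = V_A × (R3‖R_L)/(R2 + R3‖R_L) = 9.797 × 301.3/691.3 = 4.27 V.

V ≈ 4.27 V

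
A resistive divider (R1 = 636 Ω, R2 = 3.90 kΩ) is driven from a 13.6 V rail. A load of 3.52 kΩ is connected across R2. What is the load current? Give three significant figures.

I_L ≈ 2.88 mA

R2‖R_L = 1850 Ω; V_out = 13.6 × 1850/2486 = 10.12 V.
I_L = V_out / R_L = 10.12 / 3.52 kΩ = 2.88 mA.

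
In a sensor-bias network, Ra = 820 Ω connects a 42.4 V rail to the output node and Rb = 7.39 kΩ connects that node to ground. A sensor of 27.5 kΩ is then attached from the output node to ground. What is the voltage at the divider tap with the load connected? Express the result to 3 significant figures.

The load sits in parallel with Rb: Rb‖R_L = (7390 × 27500) / (7390 + 27500) = 5825 Ω.
V_out = 42.4 × 5825 / (820 + 5825) = 42.4 × 5825/6645 = 37.2 V.

V_out ≈ 37.2 V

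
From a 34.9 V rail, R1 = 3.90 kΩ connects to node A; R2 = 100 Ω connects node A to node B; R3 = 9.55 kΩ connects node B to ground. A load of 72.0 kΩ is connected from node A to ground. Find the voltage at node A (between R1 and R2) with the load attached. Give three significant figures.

V ≈ 23.9 V

Below node A the series string R2+R3 = 9650 Ω sits in parallel with the 72000 Ω load: 8509 Ω.
V_A = 34.9 × 8509/(3900 + 8509) = 23.9 V.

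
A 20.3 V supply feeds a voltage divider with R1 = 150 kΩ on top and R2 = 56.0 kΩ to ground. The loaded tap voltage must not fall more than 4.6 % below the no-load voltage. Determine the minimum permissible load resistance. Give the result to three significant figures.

Output resistance R_th = R1‖R2 = (150 × 56.0)/206.0 = 40.78 kΩ.
The fractional drop is R_th/(R_th + R_L); requiring this ≤ 0.0460 gives R_L ≥ R_th(1/0.0460 − 1) = 40.78 × 20.74 = 846 kΩ.

R_L(min) ≈ 846 kΩ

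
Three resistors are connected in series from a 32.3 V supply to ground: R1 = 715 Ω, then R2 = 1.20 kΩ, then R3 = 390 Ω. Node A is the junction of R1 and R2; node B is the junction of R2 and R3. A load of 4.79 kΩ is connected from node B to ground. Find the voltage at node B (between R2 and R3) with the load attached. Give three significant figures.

At node B, R3 is in parallel with the load: R3‖R_L = 360.6 Ω.
Below node A the resistance is R2 + (R3‖R_L) = 1561 Ω, so V_A = 32.3 × 1561/2276 = 22.15 V.
Then V_B = V_A × (R3‖R_L)/(R2 + R3‖R_L) = 22.15 × 360.6/1561 = 5.12 V.

V ≈ 5.12 V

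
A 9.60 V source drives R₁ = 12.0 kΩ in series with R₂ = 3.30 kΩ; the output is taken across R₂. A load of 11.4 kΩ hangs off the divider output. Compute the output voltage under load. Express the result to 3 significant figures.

V_out ≈ 1.69 V

The load sits in parallel with R₂: R₂‖R_L = (3.30 × 11.4) / (3.30 + 11.4) = 2.559 kΩ.
V_out = 9.60 × 2.559 / (12.0 + 2.559) = 9.60 × 2.559/14.56 = 1.69 V.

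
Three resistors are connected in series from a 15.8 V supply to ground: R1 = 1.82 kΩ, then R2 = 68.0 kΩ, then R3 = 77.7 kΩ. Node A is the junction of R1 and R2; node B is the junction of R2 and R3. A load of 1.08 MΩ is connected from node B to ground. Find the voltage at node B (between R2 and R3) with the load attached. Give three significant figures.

At node B, R3 is in parallel with the load: R3‖R_L = 72.49 kΩ.
Below node A the resistance is R2 + (R3‖R_L) = 140.5 kΩ, so V_A = 15.8 × 140.5/142.3 = 15.60 V.
Then V_B = V_A × (R3‖R_L)/(R2 + R3‖R_L) = 15.60 × 72.49/140.5 = 8.05 V.

V ≈ 8.05 V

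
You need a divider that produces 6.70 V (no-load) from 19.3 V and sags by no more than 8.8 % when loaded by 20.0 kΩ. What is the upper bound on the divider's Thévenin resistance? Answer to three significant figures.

Loading drop = R_th/(R_th + R_L) ≤ 0.0880, so R_th ≤ R_L · ε/(1−ε) = 20.0 kΩ × 0.0880/0.9120 = 1.93 kΩ.
(Any R1, R2 with R2/(R1+R2) = 0.347 and R1‖R2 ≤ 1.93 kΩ will meet the spec.)

R_th ≤ 1.93 kΩ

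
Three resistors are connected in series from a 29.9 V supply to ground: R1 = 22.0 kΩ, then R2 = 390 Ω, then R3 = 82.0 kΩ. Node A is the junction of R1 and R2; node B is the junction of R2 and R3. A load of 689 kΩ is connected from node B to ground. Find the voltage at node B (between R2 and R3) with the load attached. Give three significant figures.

At node B, R3 is in parallel with the load: R3‖R_L = 73280 Ω.
Below node A the resistance is R2 + (R3‖R_L) = 73670 Ω, so V_A = 29.9 × 73670/95670 = 23.02 V.
Then V_B = V_A × (R3‖R_L)/(R2 + R3‖R_L) = 23.02 × 73280/73670 = 22.9 V.

V ≈ 22.9 V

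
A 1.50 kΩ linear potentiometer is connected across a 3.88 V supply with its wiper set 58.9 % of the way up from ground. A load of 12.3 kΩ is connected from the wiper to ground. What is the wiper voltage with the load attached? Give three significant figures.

The wiper splits the pot into (1−α)R = 616.5 Ω above and αR = 883.5 Ω below.
Lower section ‖ load = 824.3 Ω.
V_wiper = 3.88 × 824.3/(616.5 + 824.3) = 2.22 V.

V ≈ 2.22 V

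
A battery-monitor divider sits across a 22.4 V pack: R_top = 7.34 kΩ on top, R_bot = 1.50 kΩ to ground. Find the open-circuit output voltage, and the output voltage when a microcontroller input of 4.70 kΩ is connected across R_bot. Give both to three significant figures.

Open-circuit: V = 22.4 × 1.50/(7.34 + 1.50) = 3.80 V.
With the load, R_bot becomes R_bot‖R_L = 1.137 kΩ, so V = 22.4 × 1.137/8.477 = 3.00 V.

Unloaded: 3.80 V; loaded: 3.00 V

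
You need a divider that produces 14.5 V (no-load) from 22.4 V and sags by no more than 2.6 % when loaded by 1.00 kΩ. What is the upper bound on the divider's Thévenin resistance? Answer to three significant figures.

R_th ≤ 26.7 Ω

Loading drop = R_th/(R_th + R_L) ≤ 0.0260, so R_th ≤ R_L · ε/(1−ε) = 1.00 kΩ × 0.0260/0.9740 = 26.7 Ω.
(Any R1, R2 with R2/(R1+R2) = 0.647 and R1‖R2 ≤ 26.7 Ω will meet the spec.)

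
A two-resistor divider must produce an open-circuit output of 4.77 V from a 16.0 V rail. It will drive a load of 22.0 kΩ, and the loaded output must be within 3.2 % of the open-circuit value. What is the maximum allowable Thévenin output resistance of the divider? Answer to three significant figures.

R_th ≤ 727 Ω

Loading drop = R_th/(R_th + R_L) ≤ 0.0320, so R_th ≤ R_L · ε/(1−ε) = 22.0 kΩ × 0.0320/0.9680 = 727 Ω.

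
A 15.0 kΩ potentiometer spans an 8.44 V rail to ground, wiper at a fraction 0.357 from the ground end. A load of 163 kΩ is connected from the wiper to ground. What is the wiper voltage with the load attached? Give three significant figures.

V ≈ 2.95 V

The wiper splits the pot into (1−α)R = 9.645 kΩ above and αR = 5.355 kΩ below.
Lower section ‖ load = 5.185 kΩ.
V_wiper = 8.44 × 5.185/(9.645 + 5.185) = 2.95 V.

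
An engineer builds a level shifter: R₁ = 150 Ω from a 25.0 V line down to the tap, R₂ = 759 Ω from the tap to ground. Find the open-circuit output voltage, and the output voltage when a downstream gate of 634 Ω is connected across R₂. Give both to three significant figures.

Unloaded: 20.9 V; loaded: 17.4 V

Open-circuit: V = 25.0 × 759/(150 + 759) = 20.9 V.
With the load, R₂ becomes R₂‖R_L = 345.4 Ω, so V = 25.0 × 345.4/495.4 = 17.4 V.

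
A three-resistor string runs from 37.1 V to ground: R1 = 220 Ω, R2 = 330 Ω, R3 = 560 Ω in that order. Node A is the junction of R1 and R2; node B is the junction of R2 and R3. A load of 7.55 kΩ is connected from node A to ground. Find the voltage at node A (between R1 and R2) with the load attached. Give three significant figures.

Below node A the series string R2+R3 = 890.0 Ω sits in parallel with the 7550 Ω load: 796.1 Ω.
V_A = 37.1 × 796.1/(220 + 796.1) = 29.1 V.

V ≈ 29.1 V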